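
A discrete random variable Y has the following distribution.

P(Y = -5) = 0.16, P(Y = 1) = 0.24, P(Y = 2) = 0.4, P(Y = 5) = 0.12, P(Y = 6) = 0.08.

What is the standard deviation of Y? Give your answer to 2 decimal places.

E[Y] = (-5)(0.16) + (1)(0.24) + (2)(0.4) + (5)(0.12) + (6)(0.08) = 1.32
E[Y²] = (-5)²(0.16) + (1)²(0.24) + (2)²(0.4) + (5)²(0.12) + (6)²(0.08) = 11.72
var(Y) = E[Y²] − (E[Y])² = 11.72 − (1.32)² = 9.9776
σ(Y) = √9.9776 ≈ 3.16

3.16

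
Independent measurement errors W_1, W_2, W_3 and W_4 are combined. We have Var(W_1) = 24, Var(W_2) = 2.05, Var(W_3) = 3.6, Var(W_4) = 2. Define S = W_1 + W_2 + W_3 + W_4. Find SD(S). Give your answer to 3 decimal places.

5.626

By independence, Var(S) = (1)²Var(W_1) + (1)²Var(W_2) + (1)²Var(W_3) + (1)²Var(W_4)
= (1)²·24 + (1)²·2.05 + (1)²·3.6 + (1)²·2 = 31.65
SD(S) = √31.65 ≈ 5.626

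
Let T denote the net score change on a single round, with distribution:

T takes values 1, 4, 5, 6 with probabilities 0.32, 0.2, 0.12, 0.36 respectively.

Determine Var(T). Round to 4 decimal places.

4.4256

E[T] = (1)(0.32) + (4)(0.2) + (5)(0.12) + (6)(0.36) = 3.88
E[T²] = (1)²(0.32) + (4)²(0.2) + (5)²(0.12) + (6)²(0.36) = 19.48
Var(T) = E[T²] − (E[T])² = 19.48 − (3.88)² = 4.4256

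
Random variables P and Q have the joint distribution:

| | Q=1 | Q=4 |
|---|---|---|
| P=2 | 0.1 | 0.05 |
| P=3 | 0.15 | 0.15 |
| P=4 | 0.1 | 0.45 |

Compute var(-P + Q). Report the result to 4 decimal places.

1.7475

E[P] = 3.4,  E[Q] = 2.95,  E[PQ] = 10.45
var(P) = 12.1 − (3.4)² = 0.54;  var(Q) = 10.75 − (2.95)² = 2.0475
Cov(P,Q) = 10.45 − (3.4)(2.95) = 0.42
var(-P + Q) = (-1)²·0.54 + (1)²·2.0475 + 2·(-1)·(1)·0.42 = 1.7475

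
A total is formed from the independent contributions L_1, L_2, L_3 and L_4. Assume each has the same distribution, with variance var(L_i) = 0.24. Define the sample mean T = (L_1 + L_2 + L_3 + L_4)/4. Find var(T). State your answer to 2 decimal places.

0.06

By independence, var(T) = (0.25)²var(L_1) + (0.25)²var(L_2) + (0.25)²var(L_3) + (0.25)²var(L_4)
= (0.25)²·0.24 + (0.25)²·0.24 + (0.25)²·0.24 + (0.25)²·0.24 = 0.06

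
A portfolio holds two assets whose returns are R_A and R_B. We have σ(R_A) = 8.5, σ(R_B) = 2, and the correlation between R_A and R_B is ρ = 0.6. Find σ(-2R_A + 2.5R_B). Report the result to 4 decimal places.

14.5602

Var(R_A) = (8.5)² = 72.25;  Var(R_B) = (2)² = 4
Cov(R_A,R_B) = ρ·σ(R_A)·σ(R_B) = 0.6·8.5·2 = 10.2
Var(-2R_A + 2.5R_B) = (-2)²·Var(R_A) + (2.5)²·Var(R_B) + 2·(-2)·(2.5)·Cov(R_A,R_B)
= 4·72.25 + 6.25·4 + -10·10.2 = 212
σ(-2R_A + 2.5R_B) = √212 ≈ 14.5602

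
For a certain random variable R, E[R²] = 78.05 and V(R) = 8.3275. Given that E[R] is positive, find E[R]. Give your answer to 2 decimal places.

(E[R])² = E[R²] − V(R) = 78.05 − 8.3275 = 69.7225
E[R] = √69.7225 = 8.35

8.35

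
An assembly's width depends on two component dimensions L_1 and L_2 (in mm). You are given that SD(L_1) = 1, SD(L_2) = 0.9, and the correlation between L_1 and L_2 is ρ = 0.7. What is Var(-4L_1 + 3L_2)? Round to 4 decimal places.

Var(L_1) = (1)² = 1;  Var(L_2) = (0.9)² = 0.81
cov(L_1,L_2) = ρ·SD(L_1)·SD(L_2) = 0.7·1·0.9 = 0.63
Var(-4L_1 + 3L_2) = (-4)²·Var(L_1) + (3)²·Var(L_2) + 2·(-4)·(3)·cov(L_1,L_2)
= 16·1 + 9·0.81 + -24·0.63 = 8.17

8.1700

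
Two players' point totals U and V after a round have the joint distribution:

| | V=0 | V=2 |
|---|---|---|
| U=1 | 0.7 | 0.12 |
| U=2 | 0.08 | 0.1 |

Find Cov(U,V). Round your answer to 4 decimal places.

0.1208

E[U] = 1.18,  E[V] = 0.44
E[UV] = 0.64
Cov(U,V) = E[UV] − E[U]E[V] = 0.64 − (1.18)(0.44) = 0.1208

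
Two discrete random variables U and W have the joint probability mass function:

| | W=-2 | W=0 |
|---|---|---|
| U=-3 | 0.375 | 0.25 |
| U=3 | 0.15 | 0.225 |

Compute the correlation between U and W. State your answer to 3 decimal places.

E[U] = -0.75,  E[W] = -1.05
E[UW] = 1.35
Cov(U,W) = E[UW] − E[U]E[W] = 1.35 − (-0.75)(-1.05) = 0.5625
Var(U) = 8.4375,  Var(W) = 0.9975
ρ = 0.5625 / √(8.4375·0.9975) ≈ 0.194

0.194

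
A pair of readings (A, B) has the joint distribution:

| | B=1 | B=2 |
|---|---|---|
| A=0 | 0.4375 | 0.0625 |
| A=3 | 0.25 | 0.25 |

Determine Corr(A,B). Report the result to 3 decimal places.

E[A] = 1.5,  E[B] = 1.3125
E[AB] = 2.25
Cov(A,B) = E[AB] − E[A]E[B] = 2.25 − (1.5)(1.3125) = 0.28125
Var(A) = 2.25,  Var(B) = 0.21484375
ρ = 0.28125 / √(2.25·0.21484375) ≈ 0.405

0.405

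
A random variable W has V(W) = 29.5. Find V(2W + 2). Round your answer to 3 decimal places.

V(2W + 2) = (2)²·V(W) = 4·29.5 = 118

118.000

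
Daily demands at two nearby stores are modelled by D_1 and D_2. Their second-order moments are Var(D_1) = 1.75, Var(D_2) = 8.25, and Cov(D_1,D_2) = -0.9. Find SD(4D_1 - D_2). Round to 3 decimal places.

Var(4D_1 - D_2) = (4)²·Var(D_1) + (-1)²·Var(D_2) + 2·(4)·(-1)·Cov(D_1,D_2)
= 16·1.75 + 1·8.25 + -8·-0.9 = 43.45
SD(4D_1 - D_2) = √43.45 ≈ 6.592

6.592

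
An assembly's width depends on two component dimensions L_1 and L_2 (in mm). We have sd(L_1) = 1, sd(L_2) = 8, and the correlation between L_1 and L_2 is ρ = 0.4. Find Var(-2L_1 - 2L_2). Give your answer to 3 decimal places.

285.600

Var(L_1) = (1)² = 1;  Var(L_2) = (8)² = 64
cov(L_1,L_2) = ρ·sd(L_1)·sd(L_2) = 0.4·1·8 = 3.2
Var(-2L_1 - 2L_2) = (-2)²·Var(L_1) + (-2)²·Var(L_2) + 2·(-2)·(-2)·cov(L_1,L_2)
= 4·1 + 4·64 + 8·3.2 = 285.6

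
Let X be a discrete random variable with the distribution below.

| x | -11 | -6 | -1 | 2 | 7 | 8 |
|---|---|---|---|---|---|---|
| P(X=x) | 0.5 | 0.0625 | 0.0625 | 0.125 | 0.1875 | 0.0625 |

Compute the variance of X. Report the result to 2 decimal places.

61.48

E[X] = (-11)(0.5) + (-6)(0.0625) + (-1)(0.0625) + (2)(0.125) + (7)(0.1875) + (8)(0.0625) = -3.875
E[X²] = (-11)²(0.5) + (-6)²(0.0625) + (-1)²(0.0625) + (2)²(0.125) + (7)²(0.1875) + (8)²(0.0625) = 76.5
V(X) = E[X²] − (E[X])² = 76.5 − (-3.875)² = 61.484375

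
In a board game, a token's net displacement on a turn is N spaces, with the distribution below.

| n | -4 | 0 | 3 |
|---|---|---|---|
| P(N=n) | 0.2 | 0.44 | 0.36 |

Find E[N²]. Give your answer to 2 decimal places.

E[N²] = (-4)²(0.2) + (0)²(0.44) + (3)²(0.36) = 6.44

6.44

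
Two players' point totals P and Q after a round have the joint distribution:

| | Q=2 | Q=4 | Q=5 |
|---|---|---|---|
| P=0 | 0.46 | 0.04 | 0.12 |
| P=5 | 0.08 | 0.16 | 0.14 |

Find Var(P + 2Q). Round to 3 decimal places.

E[P] = 1.9,  E[Q] = 3.18,  E[PQ] = 7.5
Var(P) = 9.5 − (1.9)² = 5.89;  Var(Q) = 11.86 − (3.18)² = 1.7476
Cov(P,Q) = 7.5 − (1.9)(3.18) = 1.458
Var(P + 2Q) = (1)²·5.89 + (2)²·1.7476 + 2·(1)·(2)·1.458 = 18.7124

18.712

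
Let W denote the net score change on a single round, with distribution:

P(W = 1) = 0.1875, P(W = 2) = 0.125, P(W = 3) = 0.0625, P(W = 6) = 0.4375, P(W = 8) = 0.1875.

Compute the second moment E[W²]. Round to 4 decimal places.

29.0000

E[W²] = (1)²(0.1875) + (2)²(0.125) + (3)²(0.0625) + (6)²(0.4375) + (8)²(0.1875) = 29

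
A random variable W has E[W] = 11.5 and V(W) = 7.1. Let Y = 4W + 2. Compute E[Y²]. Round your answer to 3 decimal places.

E[4W + 2] = 4·11.5 + 2 = 48
V(4W + 2) = (4)²·7.1 = 113.6
E[Y²] = V(Y) + (E[Y])² = 113.6 + (48)² = 2417.6

2417.600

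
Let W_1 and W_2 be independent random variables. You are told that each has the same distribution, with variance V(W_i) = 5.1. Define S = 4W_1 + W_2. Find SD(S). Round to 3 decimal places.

9.311

By independence, V(S) = (4)²V(W_1) + (1)²V(W_2)
= (4)²·5.1 + (1)²·5.1 = 86.7
SD(S) = √86.7 ≈ 9.311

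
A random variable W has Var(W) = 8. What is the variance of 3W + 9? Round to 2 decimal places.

72.00

Var(3W + 9) = (3)²·Var(W) = 9·8 = 72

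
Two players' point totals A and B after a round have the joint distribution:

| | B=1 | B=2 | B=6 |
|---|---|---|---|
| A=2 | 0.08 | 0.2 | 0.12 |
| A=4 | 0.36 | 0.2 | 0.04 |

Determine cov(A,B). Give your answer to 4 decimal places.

E[A] = 3.2,  E[B] = 2.2
E[AB] = 6.4
cov(A,B) = E[AB] − E[A]E[B] = 6.4 − (3.2)(2.2) = -0.64

-0.6400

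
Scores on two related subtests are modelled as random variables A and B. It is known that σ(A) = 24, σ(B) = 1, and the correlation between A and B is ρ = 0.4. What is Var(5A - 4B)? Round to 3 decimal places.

Var(A) = (24)² = 576;  Var(B) = (1)² = 1
Cov(A,B) = ρ·σ(A)·σ(B) = 0.4·24·1 = 9.6
Var(5A - 4B) = (5)²·Var(A) + (-4)²·Var(B) + 2·(5)·(-4)·Cov(A,B)
= 25·576 + 16·1 + -40·9.6 = 14032

14032.000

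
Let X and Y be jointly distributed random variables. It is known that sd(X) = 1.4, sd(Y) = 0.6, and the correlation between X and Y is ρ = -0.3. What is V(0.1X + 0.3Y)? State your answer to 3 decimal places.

0.037

V(X) = (1.4)² = 1.96;  V(Y) = (0.6)² = 0.36
cov(X,Y) = ρ·sd(X)·sd(Y) = -0.3·1.4·0.6 = -0.252
V(0.1X + 0.3Y) = (0.1)²·V(X) + (0.3)²·V(Y) + 2·(0.1)·(0.3)·cov(X,Y)
= 0.01·1.96 + 0.09·0.36 + 0.06·-0.252 = 0.03688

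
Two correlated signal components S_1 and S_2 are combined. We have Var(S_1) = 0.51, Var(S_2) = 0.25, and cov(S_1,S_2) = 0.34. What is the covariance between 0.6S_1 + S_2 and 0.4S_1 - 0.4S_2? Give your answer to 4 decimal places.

0.0768

cov(0.6S_1 + S_2, 0.4S_1 - 0.4S_2) = (0.6)(0.4)Var(S_1) + (1)(-0.4)Var(S_2) + [(0.6)(-0.4) + (1)(0.4)]cov(S_1,S_2)
= 0.24·0.51 + -0.4·0.25 + 0.16·0.34 = 0.0768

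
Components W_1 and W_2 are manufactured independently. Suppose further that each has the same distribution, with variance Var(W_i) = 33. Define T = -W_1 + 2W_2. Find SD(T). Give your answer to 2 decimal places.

By independence, Var(T) = (-1)²Var(W_1) + (2)²Var(W_2)
= (-1)²·33 + (2)²·33 = 165
SD(T) = √165 ≈ 12.85

12.85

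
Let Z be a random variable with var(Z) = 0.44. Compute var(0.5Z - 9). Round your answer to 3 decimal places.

0.110

var(0.5Z - 9) = (0.5)²·var(Z) = 0.25·0.44 = 0.11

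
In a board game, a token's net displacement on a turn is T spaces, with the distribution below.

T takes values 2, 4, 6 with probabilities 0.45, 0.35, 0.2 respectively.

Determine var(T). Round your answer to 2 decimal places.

2.35

E[T] = (2)(0.45) + (4)(0.35) + (6)(0.2) = 3.5
E[T²] = (2)²(0.45) + (4)²(0.35) + (6)²(0.2) = 14.6
var(T) = E[T²] − (E[T])² = 14.6 − (3.5)² = 2.35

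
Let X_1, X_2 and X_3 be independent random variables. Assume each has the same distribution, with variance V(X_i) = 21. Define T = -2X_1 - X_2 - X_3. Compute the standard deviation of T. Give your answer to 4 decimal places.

11.2250

By independence, V(T) = (-2)²V(X_1) + (-1)²V(X_2) + (-1)²V(X_3)
= (-2)²·21 + (-1)²·21 + (-1)²·21 = 126
σ(T) = √126 ≈ 11.2250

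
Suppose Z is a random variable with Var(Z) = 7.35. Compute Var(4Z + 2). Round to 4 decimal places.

117.6000

Var(4Z + 2) = (4)²·Var(Z) = 16·7.35 = 117.6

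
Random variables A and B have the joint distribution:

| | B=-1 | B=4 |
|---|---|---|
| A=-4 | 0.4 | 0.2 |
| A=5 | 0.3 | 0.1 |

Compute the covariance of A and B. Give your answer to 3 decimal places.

E[A] = -0.4,  E[B] = 0.5
E[AB] = -1.1
Cov(A,B) = E[AB] − E[A]E[B] = -1.1 − (-0.4)(0.5) = -0.9

-0.900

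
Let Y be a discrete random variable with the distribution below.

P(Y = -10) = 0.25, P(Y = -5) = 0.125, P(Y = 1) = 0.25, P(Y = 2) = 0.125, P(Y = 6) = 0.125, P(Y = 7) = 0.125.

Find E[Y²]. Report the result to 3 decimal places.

39.500

E[Y²] = (-10)²(0.25) + (-5)²(0.125) + (1)²(0.25) + (2)²(0.125) + (6)²(0.125) + (7)²(0.125) = 39.5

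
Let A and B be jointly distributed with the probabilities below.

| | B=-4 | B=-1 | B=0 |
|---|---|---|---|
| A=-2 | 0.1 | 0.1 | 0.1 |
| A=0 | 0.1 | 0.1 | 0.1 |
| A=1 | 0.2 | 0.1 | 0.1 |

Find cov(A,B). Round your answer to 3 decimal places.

E[A] = -0.2,  E[B] = -1.9
E[AB] = 0.1
cov(A,B) = E[AB] − E[A]E[B] = 0.1 − (-0.2)(-1.9) = -0.28

-0.280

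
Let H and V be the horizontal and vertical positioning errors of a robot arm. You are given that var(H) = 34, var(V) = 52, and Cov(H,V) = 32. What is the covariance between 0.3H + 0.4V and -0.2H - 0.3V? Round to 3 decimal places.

Cov(0.3H + 0.4V, -0.2H - 0.3V) = (0.3)(-0.2)var(H) + (0.4)(-0.3)var(V) + [(0.3)(-0.3) + (0.4)(-0.2)]Cov(H,V)
= -0.06·34 + -0.12·52 + -0.17·32 = -13.72

-13.720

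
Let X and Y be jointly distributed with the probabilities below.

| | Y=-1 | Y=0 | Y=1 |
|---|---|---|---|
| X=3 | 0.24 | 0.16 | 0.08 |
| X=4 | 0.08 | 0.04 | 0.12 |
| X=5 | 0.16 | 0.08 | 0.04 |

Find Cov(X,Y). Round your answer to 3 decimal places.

E[X] = 3.8,  E[Y] = -0.24
E[XY] = -0.92
Cov(X,Y) = E[XY] − E[X]E[Y] = -0.92 − (3.8)(-0.24) = -0.008

-0.008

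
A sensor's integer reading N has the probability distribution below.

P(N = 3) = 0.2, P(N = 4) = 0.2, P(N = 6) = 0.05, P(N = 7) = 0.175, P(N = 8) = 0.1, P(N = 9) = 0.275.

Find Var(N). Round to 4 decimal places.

5.6100

E[N] = (3)(0.2) + (4)(0.2) + (6)(0.05) + (7)(0.175) + (8)(0.1) + (9)(0.275) = 6.2
E[N²] = (3)²(0.2) + (4)²(0.2) + (6)²(0.05) + (7)²(0.175) + (8)²(0.1) + (9)²(0.275) = 44.05
Var(N) = E[N²] − (E[N])² = 44.05 − (6.2)² = 5.61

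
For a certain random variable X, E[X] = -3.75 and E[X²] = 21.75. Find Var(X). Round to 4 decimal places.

Var(X) = 21.75 − (-3.75)² = 7.6875

7.6875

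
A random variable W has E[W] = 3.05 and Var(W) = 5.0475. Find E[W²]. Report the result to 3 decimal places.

14.350

E[W²] = Var(W) + (E[W])² = 5.0475 + (3.05)² = 14.35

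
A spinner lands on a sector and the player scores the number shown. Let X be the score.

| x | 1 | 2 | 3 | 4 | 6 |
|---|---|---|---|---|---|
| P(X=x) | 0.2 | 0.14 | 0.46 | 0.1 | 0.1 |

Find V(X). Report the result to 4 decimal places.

E[X] = (1)(0.2) + (2)(0.14) + (3)(0.46) + (4)(0.1) + (6)(0.1) = 2.86
E[X²] = (1)²(0.2) + (2)²(0.14) + (3)²(0.46) + (4)²(0.1) + (6)²(0.1) = 10.1
V(X) = E[X²] − (E[X])² = 10.1 − (2.86)² = 1.9204

1.9204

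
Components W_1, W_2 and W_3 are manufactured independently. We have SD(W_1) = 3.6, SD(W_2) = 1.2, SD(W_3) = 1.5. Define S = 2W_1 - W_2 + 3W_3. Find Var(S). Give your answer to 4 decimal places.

73.5300

Var(W_1) = 12.96, Var(W_2) = 1.44, Var(W_3) = 2.25
By independence, Var(S) = (2)²Var(W_1) + (-1)²Var(W_2) + (3)²Var(W_3)
= (2)²·12.96 + (-1)²·1.44 + (3)²·2.25 = 73.53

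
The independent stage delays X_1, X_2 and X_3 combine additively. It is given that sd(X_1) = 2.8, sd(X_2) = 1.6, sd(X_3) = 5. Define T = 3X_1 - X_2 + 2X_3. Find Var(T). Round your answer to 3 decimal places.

173.120

Var(X_1) = 7.84, Var(X_2) = 2.56, Var(X_3) = 25
By independence, Var(T) = (3)²Var(X_1) + (-1)²Var(X_2) + (2)²Var(X_3)
= (3)²·7.84 + (-1)²·2.56 + (2)²·25 = 173.12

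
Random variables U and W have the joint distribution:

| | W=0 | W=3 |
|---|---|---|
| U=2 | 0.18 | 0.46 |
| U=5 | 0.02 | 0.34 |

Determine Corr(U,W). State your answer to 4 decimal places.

E[U] = 3.08,  E[W] = 2.4
E[UW] = 7.86
cov(U,W) = E[UW] − E[U]E[W] = 7.86 − (3.08)(2.4) = 0.468
Var(U) = 2.0736,  Var(W) = 1.44
ρ = 0.468 / √(2.0736·1.44) ≈ 0.2708

0.2708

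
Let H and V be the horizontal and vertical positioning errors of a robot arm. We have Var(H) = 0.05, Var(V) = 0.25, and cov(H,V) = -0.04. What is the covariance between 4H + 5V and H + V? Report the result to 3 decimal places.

cov(4H + 5V, H + V) = (4)(1)Var(H) + (5)(1)Var(V) + [(4)(1) + (5)(1)]cov(H,V)
= 4·0.05 + 5·0.25 + 9·-0.04 = 1.09

1.090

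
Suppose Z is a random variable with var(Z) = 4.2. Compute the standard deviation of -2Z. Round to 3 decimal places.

4.099

var(-2Z) = (-2)²·4.2 = 16.8
SD(-2Z) = √16.8 ≈ 4.099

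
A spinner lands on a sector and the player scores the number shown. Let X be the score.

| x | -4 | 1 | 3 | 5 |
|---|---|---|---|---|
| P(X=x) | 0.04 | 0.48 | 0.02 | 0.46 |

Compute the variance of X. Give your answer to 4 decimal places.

5.6176

E[X] = (-4)(0.04) + (1)(0.48) + (3)(0.02) + (5)(0.46) = 2.68
E[X²] = (-4)²(0.04) + (1)²(0.48) + (3)²(0.02) + (5)²(0.46) = 12.8
V(X) = E[X²] − (E[X])² = 12.8 − (2.68)² = 5.6176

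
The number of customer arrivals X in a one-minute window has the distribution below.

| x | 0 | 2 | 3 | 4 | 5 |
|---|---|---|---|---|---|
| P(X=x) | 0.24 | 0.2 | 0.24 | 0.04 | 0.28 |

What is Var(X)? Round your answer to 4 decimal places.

3.4176

E[X] = (0)(0.24) + (2)(0.2) + (3)(0.24) + (4)(0.04) + (5)(0.28) = 2.68
E[X²] = (0)²(0.24) + (2)²(0.2) + (3)²(0.24) + (4)²(0.04) + (5)²(0.28) = 10.6
Var(X) = E[X²] − (E[X])² = 10.6 − (2.68)² = 3.4176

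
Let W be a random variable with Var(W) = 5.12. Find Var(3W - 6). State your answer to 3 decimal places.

46.080

Var(3W - 6) = (3)²·Var(W) = 9·5.12 = 46.08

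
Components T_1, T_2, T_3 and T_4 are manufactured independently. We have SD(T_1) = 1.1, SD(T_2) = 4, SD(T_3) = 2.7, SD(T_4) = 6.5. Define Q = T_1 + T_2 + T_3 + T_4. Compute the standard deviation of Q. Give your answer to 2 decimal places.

Var(T_1) = 1.21, Var(T_2) = 16, Var(T_3) = 7.29, Var(T_4) = 42.25
By independence, Var(Q) = (1)²Var(T_1) + (1)²Var(T_2) + (1)²Var(T_3) + (1)²Var(T_4)
= (1)²·1.21 + (1)²·16 + (1)²·7.29 + (1)²·42.25 = 66.75
SD(Q) = √66.75 ≈ 8.17

8.17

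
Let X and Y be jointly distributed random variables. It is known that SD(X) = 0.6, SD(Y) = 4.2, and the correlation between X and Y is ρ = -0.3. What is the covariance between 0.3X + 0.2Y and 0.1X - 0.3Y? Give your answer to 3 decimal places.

-0.995

var(X) = (0.6)² = 0.36;  var(Y) = (4.2)² = 17.64
Cov(X,Y) = ρ·SD(X)·SD(Y) = -0.3·0.6·4.2 = -0.756
Cov(0.3X + 0.2Y, 0.1X - 0.3Y) = (0.3)(0.1)var(X) + (0.2)(-0.3)var(Y) + [(0.3)(-0.3) + (0.2)(0.1)]Cov(X,Y)
= 0.03·0.36 + -0.06·17.64 + -0.07·-0.756 = -0.99468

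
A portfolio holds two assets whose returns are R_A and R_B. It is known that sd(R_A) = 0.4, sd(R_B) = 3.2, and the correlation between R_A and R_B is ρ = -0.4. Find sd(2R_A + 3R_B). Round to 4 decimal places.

9.3089

Var(R_A) = (0.4)² = 0.16;  Var(R_B) = (3.2)² = 10.24
cov(R_A,R_B) = ρ·sd(R_A)·sd(R_B) = -0.4·0.4·3.2 = -0.512
Var(2R_A + 3R_B) = (2)²·Var(R_A) + (3)²·Var(R_B) + 2·(2)·(3)·cov(R_A,R_B)
= 4·0.16 + 9·10.24 + 12·-0.512 = 86.656
sd(2R_A + 3R_B) = √86.656 ≈ 9.3089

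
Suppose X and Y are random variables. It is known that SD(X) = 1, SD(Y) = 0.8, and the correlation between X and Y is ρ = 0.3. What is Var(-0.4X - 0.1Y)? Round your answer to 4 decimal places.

0.1856

Var(X) = (1)² = 1;  Var(Y) = (0.8)² = 0.64
Cov(X,Y) = ρ·SD(X)·SD(Y) = 0.3·1·0.8 = 0.24
Var(-0.4X - 0.1Y) = (-0.4)²·Var(X) + (-0.1)²·Var(Y) + 2·(-0.4)·(-0.1)·Cov(X,Y)
= 0.16·1 + 0.01·0.64 + 0.08·0.24 = 0.1856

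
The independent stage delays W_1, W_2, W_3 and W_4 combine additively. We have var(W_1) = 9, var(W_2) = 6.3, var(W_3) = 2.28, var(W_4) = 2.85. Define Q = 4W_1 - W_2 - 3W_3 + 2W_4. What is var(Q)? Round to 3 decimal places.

By independence, var(Q) = (4)²var(W_1) + (-1)²var(W_2) + (-3)²var(W_3) + (2)²var(W_4)
= (4)²·9 + (-1)²·6.3 + (-3)²·2.28 + (2)²·2.85 = 182.22

182.220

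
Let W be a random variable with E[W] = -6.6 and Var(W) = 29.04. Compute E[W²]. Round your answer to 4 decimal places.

E[W²] = Var(W) + (E[W])² = 29.04 + (-6.6)² = 72.6

72.6000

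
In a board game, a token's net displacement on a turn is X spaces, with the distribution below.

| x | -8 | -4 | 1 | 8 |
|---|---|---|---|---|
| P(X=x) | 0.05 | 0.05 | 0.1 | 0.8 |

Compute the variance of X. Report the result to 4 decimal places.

E[X] = (-8)(0.05) + (-4)(0.05) + (1)(0.1) + (8)(0.8) = 5.9
E[X²] = (-8)²(0.05) + (-4)²(0.05) + (1)²(0.1) + (8)²(0.8) = 55.3
Var(X) = E[X²] − (E[X])² = 55.3 − (5.9)² = 20.49

20.4900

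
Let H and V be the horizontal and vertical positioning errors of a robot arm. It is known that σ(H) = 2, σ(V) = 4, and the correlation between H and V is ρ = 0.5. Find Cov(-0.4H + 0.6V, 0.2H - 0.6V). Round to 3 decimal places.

Var(H) = (2)² = 4;  Var(V) = (4)² = 16
Cov(H,V) = ρ·σ(H)·σ(V) = 0.5·2·4 = 4
Cov(-0.4H + 0.6V, 0.2H - 0.6V) = (-0.4)(0.2)Var(H) + (0.6)(-0.6)Var(V) + [(-0.4)(-0.6) + (0.6)(0.2)]Cov(H,V)
= -0.08·4 + -0.36·16 + 0.36·4 = -4.64

-4.640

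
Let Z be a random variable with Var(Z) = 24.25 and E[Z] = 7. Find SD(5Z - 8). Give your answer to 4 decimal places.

24.6221

Var(5Z - 8) = (5)²·24.25 = 606.25
SD(5Z - 8) = √606.25 ≈ 24.6221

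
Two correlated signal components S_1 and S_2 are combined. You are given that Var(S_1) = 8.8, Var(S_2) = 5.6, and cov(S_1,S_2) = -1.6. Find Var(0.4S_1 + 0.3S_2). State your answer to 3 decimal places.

Var(0.4S_1 + 0.3S_2) = (0.4)²·Var(S_1) + (0.3)²·Var(S_2) + 2·(0.4)·(0.3)·cov(S_1,S_2)
= 0.16·8.8 + 0.09·5.6 + 0.24·-1.6 = 1.528

1.528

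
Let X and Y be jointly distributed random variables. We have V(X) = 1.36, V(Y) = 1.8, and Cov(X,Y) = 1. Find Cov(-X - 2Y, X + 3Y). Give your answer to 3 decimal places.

Cov(-X - 2Y, X + 3Y) = (-1)(1)V(X) + (-2)(3)V(Y) + [(-1)(3) + (-2)(1)]Cov(X,Y)
= -1·1.36 + -6·1.8 + -5·1 = -17.16

-17.160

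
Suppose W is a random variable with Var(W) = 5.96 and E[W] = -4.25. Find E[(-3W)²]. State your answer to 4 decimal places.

E[-3W] = -3·-4.25 = 12.75
Var(-3W) = (-3)²·5.96 = 53.64
E[(-3W)²] = Var((-3W)) + (E[(-3W)])² = 53.64 + (12.75)² = 216.2025

216.2025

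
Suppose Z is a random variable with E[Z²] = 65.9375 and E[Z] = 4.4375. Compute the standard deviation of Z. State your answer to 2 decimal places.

var(Z) = 65.9375 − (4.4375)² = 46.24609375
SD(Z) = √46.24609375 ≈ 6.80

6.80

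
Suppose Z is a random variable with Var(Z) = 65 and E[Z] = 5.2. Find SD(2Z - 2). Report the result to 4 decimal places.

16.1245

Var(2Z - 2) = (2)²·65 = 260
SD(2Z - 2) = √260 ≈ 16.1245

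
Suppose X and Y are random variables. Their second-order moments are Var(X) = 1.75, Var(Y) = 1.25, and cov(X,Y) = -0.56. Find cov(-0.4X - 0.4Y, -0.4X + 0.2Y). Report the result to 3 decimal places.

cov(-0.4X - 0.4Y, -0.4X + 0.2Y) = (-0.4)(-0.4)Var(X) + (-0.4)(0.2)Var(Y) + [(-0.4)(0.2) + (-0.4)(-0.4)]cov(X,Y)
= 0.16·1.75 + -0.08·1.25 + 0.08·-0.56 = 0.1352

0.135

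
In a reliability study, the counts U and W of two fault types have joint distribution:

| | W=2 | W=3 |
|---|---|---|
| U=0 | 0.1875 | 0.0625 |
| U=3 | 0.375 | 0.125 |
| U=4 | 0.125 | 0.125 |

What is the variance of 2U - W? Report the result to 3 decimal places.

E[U] = 2.5,  E[W] = 2.3125,  E[UW] = 5.875
Var(U) = 8.5 − (2.5)² = 2.25;  Var(W) = 5.5625 − (2.3125)² = 0.21484375
Cov(U,W) = 5.875 − (2.5)(2.3125) = 0.09375
Var(2U - W) = (2)²·2.25 + (-1)²·0.21484375 + 2·(2)·(-1)·0.09375 = 8.83984375

8.840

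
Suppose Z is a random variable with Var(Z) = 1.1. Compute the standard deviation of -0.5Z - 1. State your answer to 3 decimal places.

Var(-0.5Z - 1) = (-0.5)²·1.1 = 0.275
σ(-0.5Z - 1) = √0.275 ≈ 0.524

0.524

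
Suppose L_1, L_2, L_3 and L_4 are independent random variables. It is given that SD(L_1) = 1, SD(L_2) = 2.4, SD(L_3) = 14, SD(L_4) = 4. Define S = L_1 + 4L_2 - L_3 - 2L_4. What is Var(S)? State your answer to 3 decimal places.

Var(L_1) = 1, Var(L_2) = 5.76, Var(L_3) = 196, Var(L_4) = 16
By independence, Var(S) = (1)²Var(L_1) + (4)²Var(L_2) + (-1)²Var(L_3) + (-2)²Var(L_4)
= (1)²·1 + (4)²·5.76 + (-1)²·196 + (-2)²·16 = 353.16

353.160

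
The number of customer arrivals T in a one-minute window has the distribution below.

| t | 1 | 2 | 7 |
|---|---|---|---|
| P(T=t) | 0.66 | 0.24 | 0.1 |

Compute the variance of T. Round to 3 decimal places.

E[T] = (1)(0.66) + (2)(0.24) + (7)(0.1) = 1.84
E[T²] = (1)²(0.66) + (2)²(0.24) + (7)²(0.1) = 6.52
Var(T) = E[T²] − (E[T])² = 6.52 − (1.84)² = 3.1344

3.134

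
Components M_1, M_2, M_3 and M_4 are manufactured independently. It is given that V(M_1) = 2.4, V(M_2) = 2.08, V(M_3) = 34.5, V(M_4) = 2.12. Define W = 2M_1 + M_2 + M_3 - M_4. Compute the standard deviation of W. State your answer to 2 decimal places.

By independence, V(W) = (2)²V(M_1) + (1)²V(M_2) + (1)²V(M_3) + (-1)²V(M_4)
= (2)²·2.4 + (1)²·2.08 + (1)²·34.5 + (-1)²·2.12 = 48.3
SD(W) = √48.3 ≈ 6.95

6.95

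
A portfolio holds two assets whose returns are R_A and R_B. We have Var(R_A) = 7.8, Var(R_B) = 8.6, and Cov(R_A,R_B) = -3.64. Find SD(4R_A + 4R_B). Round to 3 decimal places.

Var(4R_A + 4R_B) = (4)²·Var(R_A) + (4)²·Var(R_B) + 2·(4)·(4)·Cov(R_A,R_B)
= 16·7.8 + 16·8.6 + 32·-3.64 = 145.92
SD(4R_A + 4R_B) = √145.92 ≈ 12.080

12.080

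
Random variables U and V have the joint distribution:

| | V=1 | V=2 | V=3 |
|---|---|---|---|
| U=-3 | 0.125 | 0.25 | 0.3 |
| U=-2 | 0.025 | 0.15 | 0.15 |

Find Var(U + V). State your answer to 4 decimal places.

0.7844

E[U] = -2.675,  E[V] = 2.3,  E[UV] = -6.125
Var(U) = 7.375 − (-2.675)² = 0.219375;  Var(V) = 5.8 − (2.3)² = 0.51
cov(U,V) = -6.125 − (-2.675)(2.3) = 0.0275
Var(U + V) = (1)²·0.219375 + (1)²·0.51 + 2·(1)·(1)·0.0275 = 0.784375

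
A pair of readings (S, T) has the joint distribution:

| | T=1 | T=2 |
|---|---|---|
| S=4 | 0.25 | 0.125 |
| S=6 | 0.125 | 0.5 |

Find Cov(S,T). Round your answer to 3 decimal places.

0.219

E[S] = 5.25,  E[T] = 1.625
E[ST] = 8.75
Cov(S,T) = E[ST] − E[S]E[T] = 8.75 − (5.25)(1.625) = 0.21875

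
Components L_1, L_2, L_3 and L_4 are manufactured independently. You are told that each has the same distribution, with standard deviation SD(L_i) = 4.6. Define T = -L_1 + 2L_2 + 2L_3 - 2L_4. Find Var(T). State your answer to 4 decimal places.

Var(L_i) = (4.6)² = 21.16
By independence, Var(T) = (-1)²Var(L_1) + (2)²Var(L_2) + (2)²Var(L_3) + (-2)²Var(L_4)
= (-1)²·21.16 + (2)²·21.16 + (2)²·21.16 + (-2)²·21.16 = 275.08

275.0800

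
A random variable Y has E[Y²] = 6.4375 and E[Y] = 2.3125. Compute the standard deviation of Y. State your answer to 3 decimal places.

Var(Y) = 6.4375 − (2.3125)² = 1.08984375
SD(Y) = √1.08984375 ≈ 1.044

1.044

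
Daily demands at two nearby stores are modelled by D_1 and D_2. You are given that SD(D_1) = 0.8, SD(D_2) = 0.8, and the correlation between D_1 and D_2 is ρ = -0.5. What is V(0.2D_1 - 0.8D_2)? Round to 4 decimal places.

V(D_1) = (0.8)² = 0.64;  V(D_2) = (0.8)² = 0.64
Cov(D_1,D_2) = ρ·SD(D_1)·SD(D_2) = -0.5·0.8·0.8 = -0.32
V(0.2D_1 - 0.8D_2) = (0.2)²·V(D_1) + (-0.8)²·V(D_2) + 2·(0.2)·(-0.8)·Cov(D_1,D_2)
= 0.04·0.64 + 0.64·0.64 + -0.32·-0.32 = 0.5376

0.5376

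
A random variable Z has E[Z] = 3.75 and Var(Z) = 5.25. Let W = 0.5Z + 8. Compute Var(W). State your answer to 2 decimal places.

Var(0.5Z + 8) = (0.5)²·Var(Z) = 0.25·5.25 = 1.3125

1.31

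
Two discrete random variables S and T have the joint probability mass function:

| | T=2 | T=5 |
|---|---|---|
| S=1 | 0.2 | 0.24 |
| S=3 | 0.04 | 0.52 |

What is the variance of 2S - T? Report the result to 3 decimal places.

E[S] = 2.12,  E[T] = 4.28,  E[ST] = 9.64
Var(S) = 5.48 − (2.12)² = 0.9856;  Var(T) = 19.96 − (4.28)² = 1.6416
cov(S,T) = 9.64 − (2.12)(4.28) = 0.5664
Var(2S - T) = (2)²·0.9856 + (-1)²·1.6416 + 2·(2)·(-1)·0.5664 = 3.3184

3.318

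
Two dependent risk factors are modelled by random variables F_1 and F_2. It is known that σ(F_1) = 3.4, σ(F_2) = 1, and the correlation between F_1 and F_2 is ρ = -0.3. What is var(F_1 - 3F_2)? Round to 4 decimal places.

26.6800

var(F_1) = (3.4)² = 11.56;  var(F_2) = (1)² = 1
Cov(F_1,F_2) = ρ·σ(F_1)·σ(F_2) = -0.3·3.4·1 = -1.02
var(F_1 - 3F_2) = (1)²·var(F_1) + (-3)²·var(F_2) + 2·(1)·(-3)·Cov(F_1,F_2)
= 1·11.56 + 9·1 + -6·-1.02 = 26.68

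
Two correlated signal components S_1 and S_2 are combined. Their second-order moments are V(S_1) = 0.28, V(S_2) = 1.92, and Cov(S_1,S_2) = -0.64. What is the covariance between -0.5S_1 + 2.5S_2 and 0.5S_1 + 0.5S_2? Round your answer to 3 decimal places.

1.690

Cov(-0.5S_1 + 2.5S_2, 0.5S_1 + 0.5S_2) = (-0.5)(0.5)V(S_1) + (2.5)(0.5)V(S_2) + [(-0.5)(0.5) + (2.5)(0.5)]Cov(S_1,S_2)
= -0.25·0.28 + 1.25·1.92 + 1·-0.64 = 1.69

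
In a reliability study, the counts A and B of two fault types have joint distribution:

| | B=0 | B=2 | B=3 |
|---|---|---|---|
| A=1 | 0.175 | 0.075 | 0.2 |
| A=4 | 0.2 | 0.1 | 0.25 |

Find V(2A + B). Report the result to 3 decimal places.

E[A] = 2.65,  E[B] = 1.7,  E[AB] = 4.55
V(A) = 9.25 − (2.65)² = 2.2275;  V(B) = 4.75 − (1.7)² = 1.86
cov(A,B) = 4.55 − (2.65)(1.7) = 0.045
V(2A + B) = (2)²·2.2275 + (1)²·1.86 + 2·(2)·(1)·0.045 = 10.95

10.950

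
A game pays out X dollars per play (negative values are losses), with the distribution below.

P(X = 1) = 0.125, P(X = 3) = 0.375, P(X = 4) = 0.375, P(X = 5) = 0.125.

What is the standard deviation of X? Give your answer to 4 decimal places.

1.1110

E[X] = (1)(0.125) + (3)(0.375) + (4)(0.375) + (5)(0.125) = 3.375
E[X²] = (1)²(0.125) + (3)²(0.375) + (4)²(0.375) + (5)²(0.125) = 12.625
Var(X) = E[X²] − (E[X])² = 12.625 − (3.375)² = 1.234375
SD(X) = √1.234375 ≈ 1.1110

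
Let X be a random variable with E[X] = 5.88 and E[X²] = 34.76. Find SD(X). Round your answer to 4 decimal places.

0.4308

Var(X) = 34.76 − (5.88)² = 0.1856
SD(X) = √0.1856 ≈ 0.4308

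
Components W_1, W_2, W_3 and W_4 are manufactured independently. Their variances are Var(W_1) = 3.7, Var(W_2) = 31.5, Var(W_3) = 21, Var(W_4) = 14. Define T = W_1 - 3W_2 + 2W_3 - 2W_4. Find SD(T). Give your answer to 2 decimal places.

By independence, Var(T) = (1)²Var(W_1) + (-3)²Var(W_2) + (2)²Var(W_3) + (-2)²Var(W_4)
= (1)²·3.7 + (-3)²·31.5 + (2)²·21 + (-2)²·14 = 427.2
SD(T) = √427.2 ≈ 20.67

20.67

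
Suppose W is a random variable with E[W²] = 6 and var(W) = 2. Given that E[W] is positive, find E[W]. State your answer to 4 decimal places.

2.0000

(E[W])² = E[W²] − var(W) = 6 − 2 = 4
E[W] = √4 = 2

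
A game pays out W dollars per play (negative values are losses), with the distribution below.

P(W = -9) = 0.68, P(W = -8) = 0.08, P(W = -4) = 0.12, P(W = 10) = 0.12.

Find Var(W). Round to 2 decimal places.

37.64

E[W] = (-9)(0.68) + (-8)(0.08) + (-4)(0.12) + (10)(0.12) = -6.04
E[W²] = (-9)²(0.68) + (-8)²(0.08) + (-4)²(0.12) + (10)²(0.12) = 74.12
Var(W) = E[W²] − (E[W])² = 74.12 − (-6.04)² = 37.6384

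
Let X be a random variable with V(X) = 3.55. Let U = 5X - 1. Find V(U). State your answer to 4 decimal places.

88.7500

V(5X - 1) = (5)²·V(X) = 25·3.55 = 88.75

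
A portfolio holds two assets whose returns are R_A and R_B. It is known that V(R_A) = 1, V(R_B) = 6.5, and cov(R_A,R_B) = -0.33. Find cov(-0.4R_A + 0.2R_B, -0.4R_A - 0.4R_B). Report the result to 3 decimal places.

-0.386

cov(-0.4R_A + 0.2R_B, -0.4R_A - 0.4R_B) = (-0.4)(-0.4)V(R_A) + (0.2)(-0.4)V(R_B) + [(-0.4)(-0.4) + (0.2)(-0.4)]cov(R_A,R_B)
= 0.16·1 + -0.08·6.5 + 0.08·-0.33 = -0.3864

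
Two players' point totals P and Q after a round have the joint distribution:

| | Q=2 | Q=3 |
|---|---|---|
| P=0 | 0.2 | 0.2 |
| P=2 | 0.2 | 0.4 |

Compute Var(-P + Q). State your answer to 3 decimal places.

1.040

E[P] = 1.2,  E[Q] = 2.6,  E[PQ] = 3.2
Var(P) = 2.4 − (1.2)² = 0.96;  Var(Q) = 7 − (2.6)² = 0.24
Cov(P,Q) = 3.2 − (1.2)(2.6) = 0.08
Var(-P + Q) = (-1)²·0.96 + (1)²·0.24 + 2·(-1)·(1)·0.08 = 1.04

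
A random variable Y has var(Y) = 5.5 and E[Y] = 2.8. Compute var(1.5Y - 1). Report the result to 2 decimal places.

var(1.5Y - 1) = (1.5)²·var(Y) = 2.25·5.5 = 12.375

12.38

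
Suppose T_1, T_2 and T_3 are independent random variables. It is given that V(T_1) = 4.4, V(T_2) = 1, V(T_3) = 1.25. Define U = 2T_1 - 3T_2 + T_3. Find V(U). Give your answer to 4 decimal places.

By independence, V(U) = (2)²V(T_1) + (-3)²V(T_2) + (1)²V(T_3)
= (2)²·4.4 + (-3)²·1 + (1)²·1.25 = 27.85

27.8500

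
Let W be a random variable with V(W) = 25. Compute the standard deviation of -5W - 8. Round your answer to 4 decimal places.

25.0000

V(-5W - 8) = (-5)²·25 = 625
σ(-5W - 8) = √625 ≈ 25.0000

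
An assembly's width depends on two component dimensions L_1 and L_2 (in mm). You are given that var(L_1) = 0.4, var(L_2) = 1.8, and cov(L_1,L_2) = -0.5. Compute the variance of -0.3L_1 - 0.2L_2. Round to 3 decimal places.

var(-0.3L_1 - 0.2L_2) = (-0.3)²·var(L_1) + (-0.2)²·var(L_2) + 2·(-0.3)·(-0.2)·cov(L_1,L_2)
= 0.09·0.4 + 0.04·1.8 + 0.12·-0.5 = 0.048

0.048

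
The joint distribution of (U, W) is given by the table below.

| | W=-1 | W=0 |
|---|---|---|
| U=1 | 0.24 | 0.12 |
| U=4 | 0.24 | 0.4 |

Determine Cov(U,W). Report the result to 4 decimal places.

0.2016

E[U] = 2.92,  E[W] = -0.48
E[UW] = -1.2
Cov(U,W) = E[UW] − E[U]E[W] = -1.2 − (2.92)(-0.48) = 0.2016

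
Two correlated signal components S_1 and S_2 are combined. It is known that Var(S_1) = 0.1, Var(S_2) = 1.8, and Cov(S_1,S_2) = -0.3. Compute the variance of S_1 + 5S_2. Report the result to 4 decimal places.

42.1000

Var(S_1 + 5S_2) = (1)²·Var(S_1) + (5)²·Var(S_2) + 2·(1)·(5)·Cov(S_1,S_2)
= 1·0.1 + 25·1.8 + 10·-0.3 = 42.1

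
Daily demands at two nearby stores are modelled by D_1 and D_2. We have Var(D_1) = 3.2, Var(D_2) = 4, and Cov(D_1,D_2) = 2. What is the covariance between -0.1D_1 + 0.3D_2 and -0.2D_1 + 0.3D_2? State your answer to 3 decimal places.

0.244

Cov(-0.1D_1 + 0.3D_2, -0.2D_1 + 0.3D_2) = (-0.1)(-0.2)Var(D_1) + (0.3)(0.3)Var(D_2) + [(-0.1)(0.3) + (0.3)(-0.2)]Cov(D_1,D_2)
= 0.02·3.2 + 0.09·4 + -0.09·2 = 0.244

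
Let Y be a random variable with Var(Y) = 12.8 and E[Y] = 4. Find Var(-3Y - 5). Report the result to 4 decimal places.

Var(-3Y - 5) = (-3)²·Var(Y) = 9·12.8 = 115.2

115.2000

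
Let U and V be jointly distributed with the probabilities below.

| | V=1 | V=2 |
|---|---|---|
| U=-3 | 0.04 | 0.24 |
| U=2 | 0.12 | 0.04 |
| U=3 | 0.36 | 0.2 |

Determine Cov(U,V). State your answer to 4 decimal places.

-0.5968

E[U] = 1.16,  E[V] = 1.48
E[UV] = 1.12
Cov(U,V) = E[UV] − E[U]E[V] = 1.12 − (1.16)(1.48) = -0.5968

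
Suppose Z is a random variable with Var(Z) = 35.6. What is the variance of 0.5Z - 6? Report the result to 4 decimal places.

8.9000

Var(0.5Z - 6) = (0.5)²·Var(Z) = 0.25·35.6 = 8.9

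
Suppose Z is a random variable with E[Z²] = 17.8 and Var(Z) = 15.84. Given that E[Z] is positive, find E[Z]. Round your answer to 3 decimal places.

1.400

(E[Z])² = E[Z²] − Var(Z) = 17.8 − 15.84 = 1.96
E[Z] = √1.96 = 1.4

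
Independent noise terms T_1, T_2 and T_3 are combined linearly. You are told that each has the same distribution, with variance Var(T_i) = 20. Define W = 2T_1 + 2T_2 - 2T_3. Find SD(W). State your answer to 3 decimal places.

By independence, Var(W) = (2)²Var(T_1) + (2)²Var(T_2) + (-2)²Var(T_3)
= (2)²·20 + (2)²·20 + (-2)²·20 = 240
SD(W) = √240 ≈ 15.492

15.492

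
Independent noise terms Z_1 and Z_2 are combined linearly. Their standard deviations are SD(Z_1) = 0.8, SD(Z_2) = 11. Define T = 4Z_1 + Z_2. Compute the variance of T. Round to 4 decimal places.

Var(Z_1) = 0.64, Var(Z_2) = 121
By independence, Var(T) = (4)²Var(Z_1) + (1)²Var(Z_2)
= (4)²·0.64 + (1)²·121 = 131.24

131.2400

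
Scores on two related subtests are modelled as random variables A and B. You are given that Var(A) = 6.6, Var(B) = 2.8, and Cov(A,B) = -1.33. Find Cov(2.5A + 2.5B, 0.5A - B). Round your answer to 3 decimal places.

2.913

Cov(2.5A + 2.5B, 0.5A - B) = (2.5)(0.5)Var(A) + (2.5)(-1)Var(B) + [(2.5)(-1) + (2.5)(0.5)]Cov(A,B)
= 1.25·6.6 + -2.5·2.8 + -1.25·-1.33 = 2.9125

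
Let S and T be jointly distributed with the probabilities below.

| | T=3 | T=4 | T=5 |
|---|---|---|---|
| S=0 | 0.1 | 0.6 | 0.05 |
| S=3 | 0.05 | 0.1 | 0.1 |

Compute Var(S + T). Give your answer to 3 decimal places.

E[S] = 0.75,  E[T] = 4,  E[ST] = 3.15
Var(S) = 2.25 − (0.75)² = 1.6875;  Var(T) = 16.3 − (4)² = 0.3
Cov(S,T) = 3.15 − (0.75)(4) = 0.15
Var(S + T) = (1)²·1.6875 + (1)²·0.3 + 2·(1)·(1)·0.15 = 2.2875

2.288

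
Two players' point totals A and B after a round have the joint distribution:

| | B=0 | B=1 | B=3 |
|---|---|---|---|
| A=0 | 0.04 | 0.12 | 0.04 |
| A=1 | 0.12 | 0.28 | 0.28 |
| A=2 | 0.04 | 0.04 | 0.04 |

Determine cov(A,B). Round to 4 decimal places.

0.0416

E[A] = 0.92,  E[B] = 1.52
E[AB] = 1.44
cov(A,B) = E[AB] − E[A]E[B] = 1.44 − (0.92)(1.52) = 0.0416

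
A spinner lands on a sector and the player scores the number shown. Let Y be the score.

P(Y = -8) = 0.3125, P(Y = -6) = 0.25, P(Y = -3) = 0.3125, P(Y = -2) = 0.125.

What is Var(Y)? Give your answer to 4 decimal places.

E[Y] = (-8)(0.3125) + (-6)(0.25) + (-3)(0.3125) + (-2)(0.125) = -5.1875
E[Y²] = (-8)²(0.3125) + (-6)²(0.25) + (-3)²(0.3125) + (-2)²(0.125) = 32.3125
Var(Y) = E[Y²] − (E[Y])² = 32.3125 − (-5.1875)² = 5.40234375

5.4023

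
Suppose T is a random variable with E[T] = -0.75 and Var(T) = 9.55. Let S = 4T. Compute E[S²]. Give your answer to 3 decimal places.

E[4T] = 4·-0.75 = -3
Var(4T) = (4)²·9.55 = 152.8
E[S²] = Var(S) + (E[S])² = 152.8 + (-3)² = 161.8

161.800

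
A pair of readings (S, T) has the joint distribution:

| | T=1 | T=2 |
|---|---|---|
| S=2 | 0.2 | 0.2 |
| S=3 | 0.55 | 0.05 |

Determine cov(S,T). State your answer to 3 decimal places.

E[S] = 2.6,  E[T] = 1.25
E[ST] = 3.15
cov(S,T) = E[ST] − E[S]E[T] = 3.15 − (2.6)(1.25) = -0.1

-0.100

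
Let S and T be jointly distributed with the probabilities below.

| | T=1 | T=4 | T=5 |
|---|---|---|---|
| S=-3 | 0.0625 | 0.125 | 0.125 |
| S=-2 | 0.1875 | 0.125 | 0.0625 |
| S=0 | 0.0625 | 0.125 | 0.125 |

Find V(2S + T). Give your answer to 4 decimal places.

E[S] = -1.6875,  E[T] = 3.375,  E[ST] = -5.5625
V(S) = 4.3125 − (-1.6875)² = 1.46484375;  V(T) = 14.125 − (3.375)² = 2.734375
Cov(S,T) = -5.5625 − (-1.6875)(3.375) = 0.1328125
V(2S + T) = (2)²·1.46484375 + (1)²·2.734375 + 2·(2)·(1)·0.1328125 = 9.125

9.1250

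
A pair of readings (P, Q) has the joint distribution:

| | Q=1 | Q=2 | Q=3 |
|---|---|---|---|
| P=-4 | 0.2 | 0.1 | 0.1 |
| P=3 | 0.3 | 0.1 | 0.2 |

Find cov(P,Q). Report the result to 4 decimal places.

0.1400

E[P] = 0.2,  E[Q] = 1.8
E[PQ] = 0.5
cov(P,Q) = E[PQ] − E[P]E[Q] = 0.5 − (0.2)(1.8) = 0.14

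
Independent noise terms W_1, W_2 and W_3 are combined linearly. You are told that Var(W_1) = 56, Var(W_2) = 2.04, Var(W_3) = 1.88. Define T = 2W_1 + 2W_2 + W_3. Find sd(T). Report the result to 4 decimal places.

By independence, Var(T) = (2)²Var(W_1) + (2)²Var(W_2) + (1)²Var(W_3)
= (2)²·56 + (2)²·2.04 + (1)²·1.88 = 234.04
sd(T) = √234.04 ≈ 15.2984

15.2984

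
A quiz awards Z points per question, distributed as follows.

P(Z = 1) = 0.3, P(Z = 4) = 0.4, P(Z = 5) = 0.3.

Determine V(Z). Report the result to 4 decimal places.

E[Z] = (1)(0.3) + (4)(0.4) + (5)(0.3) = 3.4
E[Z²] = (1)²(0.3) + (4)²(0.4) + (5)²(0.3) = 14.2
V(Z) = E[Z²] − (E[Z])² = 14.2 − (3.4)² = 2.64

2.6400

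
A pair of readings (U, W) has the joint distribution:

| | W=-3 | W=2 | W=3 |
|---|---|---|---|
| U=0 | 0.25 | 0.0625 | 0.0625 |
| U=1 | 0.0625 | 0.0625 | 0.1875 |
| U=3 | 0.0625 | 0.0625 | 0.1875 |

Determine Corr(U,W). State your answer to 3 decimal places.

0.373

E[U] = 1.25,  E[W] = 0.5625
E[UW] = 2
Cov(U,W) = E[UW] − E[U]E[W] = 2 − (1.25)(0.5625) = 1.296875
var(U) = 1.5625,  var(W) = 7.74609375
ρ = 1.296875 / √(1.5625·7.74609375) ≈ 0.373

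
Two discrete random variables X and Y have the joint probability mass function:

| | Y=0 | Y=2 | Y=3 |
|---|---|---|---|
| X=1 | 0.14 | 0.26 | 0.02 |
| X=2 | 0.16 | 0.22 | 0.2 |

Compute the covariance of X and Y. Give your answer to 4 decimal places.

0.1004

E[X] = 1.58,  E[Y] = 1.62
E[XY] = 2.66
cov(X,Y) = E[XY] − E[X]E[Y] = 2.66 − (1.58)(1.62) = 0.1004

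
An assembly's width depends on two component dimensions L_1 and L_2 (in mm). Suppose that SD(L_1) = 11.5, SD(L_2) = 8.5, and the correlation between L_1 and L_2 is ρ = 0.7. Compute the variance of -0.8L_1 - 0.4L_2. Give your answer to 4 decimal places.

V(L_1) = (11.5)² = 132.25;  V(L_2) = (8.5)² = 72.25
Cov(L_1,L_2) = ρ·SD(L_1)·SD(L_2) = 0.7·11.5·8.5 = 68.425
V(-0.8L_1 - 0.4L_2) = (-0.8)²·V(L_1) + (-0.4)²·V(L_2) + 2·(-0.8)·(-0.4)·Cov(L_1,L_2)
= 0.64·132.25 + 0.16·72.25 + 0.64·68.425 = 139.992

139.9920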